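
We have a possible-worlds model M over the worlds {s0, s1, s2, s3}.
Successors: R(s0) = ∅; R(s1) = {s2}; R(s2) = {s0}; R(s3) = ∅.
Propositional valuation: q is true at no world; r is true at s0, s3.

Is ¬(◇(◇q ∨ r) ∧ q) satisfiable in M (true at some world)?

Yes

Let φ = ¬(◇(◇q ∨ r) ∧ q). Evaluate φ at each world:
  s0 (successors ∅): φ is true.
  s1 (successors {s2}): φ is true.
  s2 (successors {s0}): φ is true.
  s3 (successors ∅): φ is true.
Detail at s0 (witness):
  At s0: ◇(◇q ∨ r) ∧ q is false, so ¬(◇(◇q ∨ r) ∧ q) is true.
    At s0: ◇(◇q ∨ r) is false, q is false, so ◇(◇q ∨ r) ∧ q is false.
      At s0: no accessible worlds, so ◇(◇q ∨ r) is false.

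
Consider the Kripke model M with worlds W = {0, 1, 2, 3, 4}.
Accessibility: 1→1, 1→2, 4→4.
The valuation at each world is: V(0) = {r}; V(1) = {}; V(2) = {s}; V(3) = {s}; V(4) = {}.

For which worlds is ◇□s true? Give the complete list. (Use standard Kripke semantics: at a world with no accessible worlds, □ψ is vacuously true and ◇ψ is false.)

Let φ = ◇□s. Evaluate φ at each world:
  0 (successors ∅): φ is false.
  1 (successors {1, 2}): φ is true.
  2 (successors ∅): φ is false.
  3 (successors ∅): φ is false.
  4 (successors {4}): φ is false.
For instance, at 1:
  At 1: ◇□s requires □s at some successor in {1, 2}.
    □s holds at 2, so ◇□s is true at 1.
      At 2: no accessible worlds, so □s holds vacuously.
Satisfying worlds: {1}

1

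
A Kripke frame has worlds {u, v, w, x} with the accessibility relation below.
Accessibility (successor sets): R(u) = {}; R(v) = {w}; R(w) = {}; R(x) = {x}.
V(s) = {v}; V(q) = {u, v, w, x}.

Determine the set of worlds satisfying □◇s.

Let φ = □◇s. Evaluate φ at each world:
  u (successors ∅): φ is true.
  v (successors {w}): φ is false.
  w (successors ∅): φ is true.
  x (successors {x}): φ is false.
For instance, at v:
  At v: □◇s requires ◇s at every successor {w}.
    ◇s fails at w, so □◇s is false at v.
      At w: no accessible worlds, so ◇s is false.
Satisfying worlds: {u, w}

u, w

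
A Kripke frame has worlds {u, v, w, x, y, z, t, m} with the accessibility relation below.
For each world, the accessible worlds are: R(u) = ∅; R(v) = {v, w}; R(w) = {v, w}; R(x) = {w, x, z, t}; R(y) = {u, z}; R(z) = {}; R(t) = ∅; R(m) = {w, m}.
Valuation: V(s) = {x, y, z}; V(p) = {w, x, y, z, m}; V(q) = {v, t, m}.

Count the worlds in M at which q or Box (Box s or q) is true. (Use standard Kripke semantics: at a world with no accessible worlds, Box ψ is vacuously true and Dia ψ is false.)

Let φ = q or Box (Box s or q). Evaluate φ at each world:
  u (successors ∅): φ is true.
  v (successors {v, w}): φ is true.
  w (successors {v, w}): φ is false.
  x (successors {w, x, z, t}): φ is false.
  y (successors {u, z}): φ is true.
  z (successors ∅): φ is true.
  t (successors ∅): φ is true.
  m (successors {w, m}): φ is true.
For instance, at y:
  At y: q is false, Box (Box s or q) is true, so q or Box (Box s or q) is true.
    At y: Box (Box s or q) requires Box s or q at every successor {u, z}.
      At u: Box s or q is true.
      At z: Box s or q is true.
    So Box (Box s or q) is true at y.
Satisfying worlds: {u, v, y, z, t, m}

6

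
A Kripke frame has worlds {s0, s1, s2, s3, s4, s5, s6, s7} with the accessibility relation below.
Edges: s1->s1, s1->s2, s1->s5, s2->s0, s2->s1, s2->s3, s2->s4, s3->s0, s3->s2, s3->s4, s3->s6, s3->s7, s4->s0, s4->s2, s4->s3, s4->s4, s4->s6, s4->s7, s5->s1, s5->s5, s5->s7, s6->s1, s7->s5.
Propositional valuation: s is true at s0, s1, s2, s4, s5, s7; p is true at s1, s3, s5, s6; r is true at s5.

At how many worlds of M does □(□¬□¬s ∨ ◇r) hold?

Let φ = □(□¬□¬s ∨ ◇r). Evaluate φ at each world:
  s0 (successors ∅): φ is true.
  s1 (successors {s1, s2, s5}): φ is false.
  s2 (successors {s0, s1, s3, s4}): φ is false.
  s3 (successors {s0, s2, s4, s6, s7}): φ is false.
  s4 (successors {s0, s2, s3, s4, s6, s7}): φ is false.
  s5 (successors {s1, s5, s7}): φ is true.
  s6 (successors {s1}): φ is true.
  s7 (successors {s5}): φ is true.
For instance, at s2:
  At s2: □(□¬□¬s ∨ ◇r) requires □¬□¬s ∨ ◇r at every successor {s0, s1, s3, s4}.
    □¬□¬s ∨ ◇r fails at s3, so □(□¬□¬s ∨ ◇r) is false at s2.
      At s3: □¬□¬s is false, ◇r is false, so □¬□¬s ∨ ◇r is false.
Satisfying worlds: {s0, s5, s6, s7}

4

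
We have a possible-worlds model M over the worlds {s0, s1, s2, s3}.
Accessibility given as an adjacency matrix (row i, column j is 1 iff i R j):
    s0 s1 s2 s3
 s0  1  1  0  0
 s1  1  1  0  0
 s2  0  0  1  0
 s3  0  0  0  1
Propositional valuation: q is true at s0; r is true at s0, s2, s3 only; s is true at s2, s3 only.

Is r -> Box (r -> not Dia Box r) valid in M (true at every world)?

Let φ = r -> Box (r -> not Dia Box r). Evaluate φ at each world:
  s0 (successors {s0, s1}): φ is true.
  s1 (successors {s0, s1}): φ is true.
  s2 (successors {s2}): φ is false.
  s3 (successors {s3}): φ is false.
Detail at s2 (counterexample):
  At s2: r is true, Box (r -> not Dia Box r) is false, so r -> Box (r -> not Dia Box r) is false.
    At s2: Box (r -> not Dia Box r) requires r -> not Dia Box r at every successor {s2}.
      r -> not Dia Box r fails at s2, so Box (r -> not Dia Box r) is false at s2.

No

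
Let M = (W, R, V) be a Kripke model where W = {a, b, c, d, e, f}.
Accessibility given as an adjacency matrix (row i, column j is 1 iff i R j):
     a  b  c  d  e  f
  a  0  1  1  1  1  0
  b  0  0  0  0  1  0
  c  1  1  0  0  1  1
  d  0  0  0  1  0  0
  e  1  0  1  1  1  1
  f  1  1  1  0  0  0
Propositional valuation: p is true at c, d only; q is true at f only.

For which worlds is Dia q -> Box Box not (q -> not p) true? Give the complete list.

a, b, d, f

Let φ = Dia q -> Box Box not (q -> not p). Evaluate φ at each world:
  a (successors {b, c, d, e}): φ is true.
  b (successors {e}): φ is true.
  c (successors {a, b, e, f}): φ is false.
  d (successors {d}): φ is true.
  e (successors {a, c, d, e, f}): φ is false.
  f (successors {a, b, c}): φ is true.
For instance, at f:
  At f: Dia q is false, Box Box not (q -> not p) is false, so Dia q -> Box Box not (q -> not p) is true.
    At f: Dia q requires q at some successor in {a, b, c}.
      At a: q is false.
      At b: q is false.
      At c: q is false.
    So Dia q is false at f.
    At f: Box Box not (q -> not p) requires Box not (q -> not p) at every successor {a, b, c}.
      Box not (q -> not p) fails at a, so Box Box not (q -> not p) is false at f.
Satisfying worlds: {a, b, d, f}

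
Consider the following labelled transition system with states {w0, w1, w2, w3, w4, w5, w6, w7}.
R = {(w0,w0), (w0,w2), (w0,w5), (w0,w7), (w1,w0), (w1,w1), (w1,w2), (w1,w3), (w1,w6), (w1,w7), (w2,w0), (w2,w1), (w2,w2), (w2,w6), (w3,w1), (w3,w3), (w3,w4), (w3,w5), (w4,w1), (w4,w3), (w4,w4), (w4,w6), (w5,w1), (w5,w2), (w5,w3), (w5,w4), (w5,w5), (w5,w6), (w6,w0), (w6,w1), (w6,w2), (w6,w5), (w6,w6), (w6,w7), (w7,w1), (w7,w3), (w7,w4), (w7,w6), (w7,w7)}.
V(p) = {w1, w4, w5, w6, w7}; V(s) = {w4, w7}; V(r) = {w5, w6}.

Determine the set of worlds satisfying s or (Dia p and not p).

Recall that Dia ψ holds at a world iff ψ holds at some accessible world.
Let φ = s or (Dia p and not p). Evaluate φ at each world:
  w0 (successors {w0, w2, w5, w7}): φ is true.
  w1 (successors {w0, w1, w2, w3, w6, w7}): φ is false.
  w2 (successors {w0, w1, w2, w6}): φ is true.
  w3 (successors {w1, w3, w4, w5}): φ is true.
  w4 (successors {w1, w3, w4, w6}): φ is true.
  w5 (successors {w1, w2, w3, w4, w5, w6}): φ is false.
  w6 (successors {w0, w1, w2, w5, w6, w7}): φ is false.
  w7 (successors {w1, w3, w4, w6, w7}): φ is true.
For instance, at w6:
  At w6: s is false, Dia p and not p is false, so s or (Dia p and not p) is false.
    At w6: Dia p is true, not p is false, so Dia p and not p is false.
      At w6: Dia p requires p at some successor in {w0, w1, w2, w5, w6, w7}.
        p holds at w1, so Dia p is true at w6.
Satisfying worlds: {w0, w2, w3, w4, w7}

w0, w2, w3, w4, w7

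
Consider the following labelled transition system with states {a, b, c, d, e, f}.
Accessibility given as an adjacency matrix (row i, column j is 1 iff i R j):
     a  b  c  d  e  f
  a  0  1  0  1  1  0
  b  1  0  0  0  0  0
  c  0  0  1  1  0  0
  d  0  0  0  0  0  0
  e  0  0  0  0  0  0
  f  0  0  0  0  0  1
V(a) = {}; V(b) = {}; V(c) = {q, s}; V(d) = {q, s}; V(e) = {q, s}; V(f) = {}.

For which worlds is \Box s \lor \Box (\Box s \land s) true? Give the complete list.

Recall that \Box ψ holds at a world iff ψ holds at every accessible world, and \Diamond ψ holds iff ψ holds at some accessible world.
Let φ = \Box s \lor \Box (\Box s \land s). Evaluate φ at each world:
  a (successors {b, d, e}): φ is false.
  b (successors {a}): φ is false.
  c (successors {c, d}): φ is true.
  d (successors ∅): φ is true.
  e (successors ∅): φ is true.
  f (successors {f}): φ is false.
For instance, at b:
  At b: \Box s is false, \Box (\Box s \land s) is false, so \Box s \lor \Box (\Box s \land s) is false.
    At b: \Box s requires s at every successor {a}.
      s fails at a, so \Box s is false at b.
    At b: \Box (\Box s \land s) requires \Box s \land s at every successor {a}.
      \Box s \land s fails at a, so \Box (\Box s \land s) is false at b.
Satisfying worlds: {c, d, e}

c, d, e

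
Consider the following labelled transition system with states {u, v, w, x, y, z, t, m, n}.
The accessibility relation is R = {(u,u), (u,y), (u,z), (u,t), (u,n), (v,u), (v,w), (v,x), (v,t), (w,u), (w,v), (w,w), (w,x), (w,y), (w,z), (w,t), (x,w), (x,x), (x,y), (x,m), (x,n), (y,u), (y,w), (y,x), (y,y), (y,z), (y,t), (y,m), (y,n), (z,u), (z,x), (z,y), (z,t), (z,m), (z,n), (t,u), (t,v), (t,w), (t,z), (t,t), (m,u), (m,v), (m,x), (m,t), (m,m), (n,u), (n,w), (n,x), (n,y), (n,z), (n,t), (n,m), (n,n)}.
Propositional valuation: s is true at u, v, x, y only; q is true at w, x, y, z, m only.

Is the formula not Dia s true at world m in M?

No

Recall that Dia ψ holds at a world iff ψ holds at some accessible world.
At m: Dia s is true, so not Dia s is false.
  At m: Dia s requires s at some successor in {u, v, x, t, m}.
    s holds at u, so Dia s is true at m.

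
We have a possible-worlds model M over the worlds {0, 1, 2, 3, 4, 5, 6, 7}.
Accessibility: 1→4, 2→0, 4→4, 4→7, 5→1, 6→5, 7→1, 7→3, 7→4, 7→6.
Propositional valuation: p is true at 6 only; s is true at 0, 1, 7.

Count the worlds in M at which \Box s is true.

Let φ = \Box s. Evaluate φ at each world:
  0 (successors ∅): φ is true.
  1 (successors {4}): φ is false.
  2 (successors {0}): φ is true.
  3 (successors ∅): φ is true.
  4 (successors {4, 7}): φ is false.
  5 (successors {1}): φ is true.
  6 (successors {5}): φ is false.
  7 (successors {1, 3, 4, 6}): φ is false.
For instance, at 7:
  At 7: \Box s requires s at every successor {1, 3, 4, 6}.
    s fails at 3, so \Box s is false at 7.
Satisfying worlds: {0, 2, 3, 5}

4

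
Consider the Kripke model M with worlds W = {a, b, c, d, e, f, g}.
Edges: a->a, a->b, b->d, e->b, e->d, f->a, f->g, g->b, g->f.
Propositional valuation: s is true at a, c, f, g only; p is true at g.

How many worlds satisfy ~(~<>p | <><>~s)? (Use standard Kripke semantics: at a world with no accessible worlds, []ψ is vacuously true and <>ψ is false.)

Let φ = ~(~<>p | <><>~s). Evaluate φ at each world:
  a (successors {a, b}): φ is false.
  b (successors {d}): φ is false.
  c (successors ∅): φ is false.
  d (successors ∅): φ is false.
  e (successors {b, d}): φ is false.
  f (successors {a, g}): φ is false.
  g (successors {b, f}): φ is false.
For instance, at f:
  At f: ~<>p | <><>~s is true, so ~(~<>p | <><>~s) is false.
    At f: ~<>p is false, <><>~s is true, so ~<>p | <><>~s is true.
      At f: <>p is true, so ~<>p is false.
      At f: <><>~s requires <>~s at some successor in {a, g}.
        <>~s holds at a, so <><>~s is true at f.
Satisfying worlds: none.

0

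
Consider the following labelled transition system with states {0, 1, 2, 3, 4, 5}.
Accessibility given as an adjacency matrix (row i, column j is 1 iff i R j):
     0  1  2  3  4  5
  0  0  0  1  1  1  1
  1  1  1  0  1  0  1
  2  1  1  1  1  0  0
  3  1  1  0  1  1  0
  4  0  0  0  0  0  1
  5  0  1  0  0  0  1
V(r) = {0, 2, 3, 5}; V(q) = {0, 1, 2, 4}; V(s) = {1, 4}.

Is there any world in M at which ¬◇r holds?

No

Recall that ◇ψ holds at a world iff ψ holds at some accessible world.
Let φ = ¬◇r. Evaluate φ at each world:
  0 (successors {2, 3, 4, 5}): φ is false.
  1 (successors {0, 1, 3, 5}): φ is false.
  2 (successors {0, 1, 2, 3}): φ is false.
  3 (successors {0, 1, 3, 4}): φ is false.
  4 (successors {5}): φ is false.
  5 (successors {1, 5}): φ is false.
For instance, at 5:
  At 5: ◇r is true, so ¬◇r is false.
    At 5: ◇r requires r at some successor in {1, 5}.
      r holds at 5, so ◇r is true at 5.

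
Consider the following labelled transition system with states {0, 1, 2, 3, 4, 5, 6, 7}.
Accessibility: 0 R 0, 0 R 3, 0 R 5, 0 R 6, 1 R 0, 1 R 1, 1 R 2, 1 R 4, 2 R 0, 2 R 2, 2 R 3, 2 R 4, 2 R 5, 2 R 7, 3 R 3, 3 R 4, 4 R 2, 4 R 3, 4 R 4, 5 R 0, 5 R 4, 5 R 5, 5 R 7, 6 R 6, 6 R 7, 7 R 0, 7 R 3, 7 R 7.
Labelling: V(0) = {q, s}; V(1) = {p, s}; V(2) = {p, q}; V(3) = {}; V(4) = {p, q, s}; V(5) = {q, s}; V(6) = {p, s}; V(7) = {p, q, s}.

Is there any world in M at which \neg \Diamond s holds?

Recall that \Diamond ψ holds at a world iff ψ holds at some accessible world.
Let φ = \neg \Diamond s. Evaluate φ at each world:
  0 (successors {0, 3, 5, 6}): φ is false.
  1 (successors {0, 1, 2, 4}): φ is false.
  2 (successors {0, 2, 3, 4, 5, 7}): φ is false.
  3 (successors {3, 4}): φ is false.
  4 (successors {2, 3, 4}): φ is false.
  5 (successors {0, 4, 5, 7}): φ is false.
  6 (successors {6, 7}): φ is false.
  7 (successors {0, 3, 7}): φ is false.
For instance, at 0:
  At 0: \Diamond s is true, so \neg \Diamond s is false.
    At 0: \Diamond s requires s at some successor in {0, 3, 5, 6}.
      s holds at 0, so \Diamond s is true at 0.

No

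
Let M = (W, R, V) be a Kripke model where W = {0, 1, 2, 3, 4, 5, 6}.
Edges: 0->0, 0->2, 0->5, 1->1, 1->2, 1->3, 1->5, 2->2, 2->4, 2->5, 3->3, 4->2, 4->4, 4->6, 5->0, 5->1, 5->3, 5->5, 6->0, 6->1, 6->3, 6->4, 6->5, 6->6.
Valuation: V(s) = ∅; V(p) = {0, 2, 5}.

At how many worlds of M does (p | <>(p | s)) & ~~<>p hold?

6

Let φ = (p | <>(p | s)) & ~~<>p. Evaluate φ at each world:
  0 (successors {0, 2, 5}): φ is true.
  1 (successors {1, 2, 3, 5}): φ is true.
  2 (successors {2, 4, 5}): φ is true.
  3 (successors {3}): φ is false.
  4 (successors {2, 4, 6}): φ is true.
  5 (successors {0, 1, 3, 5}): φ is true.
  6 (successors {0, 1, 3, 4, 5, 6}): φ is true.
For instance, at 6:
  At 6: p | <>(p | s) is true, ~~<>p is true, so (p | <>(p | s)) & ~~<>p is true.
    At 6: p is false, <>(p | s) is true, so p | <>(p | s) is true.
      At 6: <>(p | s) requires p | s at some successor in {0, 1, 3, 4, 5, 6}.
        p | s holds at 0, so <>(p | s) is true at 6.
    At 6: ~<>p is false, so ~~<>p is true.
      At 6: <>p is true, so ~<>p is false.
Satisfying worlds: {0, 1, 2, 4, 5, 6}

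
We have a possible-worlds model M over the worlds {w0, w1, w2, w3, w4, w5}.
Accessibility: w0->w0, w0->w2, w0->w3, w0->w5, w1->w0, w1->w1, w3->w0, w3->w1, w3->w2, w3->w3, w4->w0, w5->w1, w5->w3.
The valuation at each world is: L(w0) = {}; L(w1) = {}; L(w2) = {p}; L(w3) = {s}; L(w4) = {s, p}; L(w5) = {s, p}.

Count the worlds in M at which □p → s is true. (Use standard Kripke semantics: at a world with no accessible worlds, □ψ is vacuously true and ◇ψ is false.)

5

Let φ = □p → s. Evaluate φ at each world:
  w0 (successors {w0, w2, w3, w5}): φ is true.
  w1 (successors {w0, w1}): φ is true.
  w2 (successors ∅): φ is false.
  w3 (successors {w0, w1, w2, w3}): φ is true.
  w4 (successors {w0}): φ is true.
  w5 (successors {w1, w3}): φ is true.
For instance, at w1:
  At w1: □p is false, s is false, so □p → s is true.
    At w1: □p requires p at every successor {w0, w1}.
      p fails at w0, so □p is false at w1.
Satisfying worlds: {w0, w1, w3, w4, w5}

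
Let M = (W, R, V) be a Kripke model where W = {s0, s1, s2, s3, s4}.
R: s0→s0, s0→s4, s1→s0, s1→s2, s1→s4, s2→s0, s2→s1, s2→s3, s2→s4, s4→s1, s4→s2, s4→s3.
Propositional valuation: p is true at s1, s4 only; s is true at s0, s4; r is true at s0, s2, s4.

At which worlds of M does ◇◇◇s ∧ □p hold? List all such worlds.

none

Let φ = ◇◇◇s ∧ □p. Evaluate φ at each world:
  s0 (successors {s0, s4}): φ is false.
  s1 (successors {s0, s2, s4}): φ is false.
  s2 (successors {s0, s1, s3, s4}): φ is false.
  s3 (successors ∅): φ is false.
  s4 (successors {s1, s2, s3}): φ is false.
For instance, at s0:
  At s0: ◇◇◇s is true, □p is false, so ◇◇◇s ∧ □p is false.
    At s0: ◇◇◇s requires ◇◇s at some successor in {s0, s4}.
      ◇◇s holds at s0, so ◇◇◇s is true at s0.
    At s0: □p requires p at every successor {s0, s4}.
      p fails at s0, so □p is false at s0.
Satisfying worlds: none.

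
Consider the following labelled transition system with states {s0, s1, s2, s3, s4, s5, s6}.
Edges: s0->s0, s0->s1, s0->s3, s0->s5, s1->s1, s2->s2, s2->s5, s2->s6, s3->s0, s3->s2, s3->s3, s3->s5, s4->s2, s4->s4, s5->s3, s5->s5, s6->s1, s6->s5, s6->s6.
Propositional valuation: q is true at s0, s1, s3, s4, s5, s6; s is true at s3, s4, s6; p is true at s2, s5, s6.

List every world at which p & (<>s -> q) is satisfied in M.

Recall that <>ψ holds at a world iff ψ holds at some accessible world.
Let φ = p & (<>s -> q). Evaluate φ at each world:
  s0 (successors {s0, s1, s3, s5}): φ is false.
  s1 (successors {s1}): φ is false.
  s2 (successors {s2, s5, s6}): φ is false.
  s3 (successors {s0, s2, s3, s5}): φ is false.
  s4 (successors {s2, s4}): φ is false.
  s5 (successors {s3, s5}): φ is true.
  s6 (successors {s1, s5, s6}): φ is true.
For instance, at s2:
  At s2: p is true, <>s -> q is false, so p & (<>s -> q) is false.
    At s2: <>s is true, q is false, so <>s -> q is false.
      At s2: <>s requires s at some successor in {s2, s5, s6}.
        s holds at s6, so <>s is true at s2.
Satisfying worlds: {s5, s6}

s5, s6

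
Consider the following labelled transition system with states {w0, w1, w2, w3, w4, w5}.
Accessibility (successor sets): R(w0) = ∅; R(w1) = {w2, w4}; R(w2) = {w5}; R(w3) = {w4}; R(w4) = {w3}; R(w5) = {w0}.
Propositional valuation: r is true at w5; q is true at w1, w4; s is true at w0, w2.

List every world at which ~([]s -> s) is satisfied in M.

Let φ = ~([]s -> s). Evaluate φ at each world:
  w0 (successors ∅): φ is false.
  w1 (successors {w2, w4}): φ is false.
  w2 (successors {w5}): φ is false.
  w3 (successors {w4}): φ is false.
  w4 (successors {w3}): φ is false.
  w5 (successors {w0}): φ is true.
For instance, at w1:
  At w1: []s -> s is true, so ~([]s -> s) is false.
    At w1: []s is false, s is false, so []s -> s is true.
      At w1: []s requires s at every successor {w2, w4}.
        s fails at w4, so []s is false at w1.
Satisfying worlds: {w5}

w5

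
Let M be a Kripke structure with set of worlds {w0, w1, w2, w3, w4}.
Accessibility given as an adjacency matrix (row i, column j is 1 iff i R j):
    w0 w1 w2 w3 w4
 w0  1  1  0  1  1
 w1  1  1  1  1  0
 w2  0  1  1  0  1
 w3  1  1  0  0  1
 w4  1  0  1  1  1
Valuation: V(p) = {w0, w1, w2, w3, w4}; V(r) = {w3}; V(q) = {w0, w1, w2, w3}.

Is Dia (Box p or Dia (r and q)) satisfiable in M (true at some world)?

Recall that Box ψ holds at a world iff ψ holds at every accessible world, and Dia ψ holds iff ψ holds at some accessible world.
Let φ = Dia (Box p or Dia (r and q)). Evaluate φ at each world:
  w0 (successors {w0, w1, w3, w4}): φ is true.
  w1 (successors {w0, w1, w2, w3}): φ is true.
  w2 (successors {w1, w2, w4}): φ is true.
  w3 (successors {w0, w1, w4}): φ is true.
  w4 (successors {w0, w2, w3, w4}): φ is true.
Detail at w0 (witness):
  At w0: Dia (Box p or Dia (r and q)) requires Box p or Dia (r and q) at some successor in {w0, w1, w3, w4}.
    Box p or Dia (r and q) holds at w0, so Dia (Box p or Dia (r and q)) is true at w0.
      At w0: Box p is true, Dia (r and q) is true, so Box p or Dia (r and q) is true.

Yes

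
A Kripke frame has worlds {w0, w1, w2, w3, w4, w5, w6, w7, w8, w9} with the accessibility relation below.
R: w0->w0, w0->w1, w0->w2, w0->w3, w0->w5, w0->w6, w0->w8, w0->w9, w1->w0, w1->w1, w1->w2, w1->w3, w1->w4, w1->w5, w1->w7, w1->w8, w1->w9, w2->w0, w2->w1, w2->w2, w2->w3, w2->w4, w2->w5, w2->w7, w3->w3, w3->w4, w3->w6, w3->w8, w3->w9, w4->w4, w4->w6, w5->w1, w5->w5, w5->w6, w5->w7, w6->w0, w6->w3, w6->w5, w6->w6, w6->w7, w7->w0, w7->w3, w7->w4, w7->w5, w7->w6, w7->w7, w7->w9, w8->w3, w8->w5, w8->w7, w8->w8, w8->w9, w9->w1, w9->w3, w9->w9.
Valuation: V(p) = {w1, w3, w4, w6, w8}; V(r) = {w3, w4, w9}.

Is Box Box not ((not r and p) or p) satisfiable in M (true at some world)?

Recall that Box ψ holds at a world iff ψ holds at every accessible world, and Dia ψ holds iff ψ holds at some accessible world.
Let φ = Box Box not ((not r and p) or p). Evaluate φ at each world:
  w0 (successors {w0, w1, w2, w3, w5, w6, w8, w9}): φ is false.
  w1 (successors {w0, w1, w2, w3, w4, w5, w7, w8, w9}): φ is false.
  w2 (successors {w0, w1, w2, w3, w4, w5, w7}): φ is false.
  w3 (successors {w3, w4, w6, w8, w9}): φ is false.
  w4 (successors {w4, w6}): φ is false.
  w5 (successors {w1, w5, w6, w7}): φ is false.
  w6 (successors {w0, w3, w5, w6, w7}): φ is false.
  w7 (successors {w0, w3, w4, w5, w6, w7, w9}): φ is false.
  w8 (successors {w3, w5, w7, w8, w9}): φ is false.
  w9 (successors {w1, w3, w9}): φ is false.
For instance, at w7:
  At w7: Box Box not ((not r and p) or p) requires Box not ((not r and p) or p) at every successor {w0, w3, w4, w5, w6, w7, w9}.
    Box not ((not r and p) or p) fails at w0, so Box Box not ((not r and p) or p) is false at w7.
      At w0: Box not ((not r and p) or p) requires not ((not r and p) or p) at every successor {w0, w1, w2, w3, w5, w6, w8, w9}.
        not ((not r and p) or p) fails at w1, so Box not ((not r and p) or p) is false at w0.

No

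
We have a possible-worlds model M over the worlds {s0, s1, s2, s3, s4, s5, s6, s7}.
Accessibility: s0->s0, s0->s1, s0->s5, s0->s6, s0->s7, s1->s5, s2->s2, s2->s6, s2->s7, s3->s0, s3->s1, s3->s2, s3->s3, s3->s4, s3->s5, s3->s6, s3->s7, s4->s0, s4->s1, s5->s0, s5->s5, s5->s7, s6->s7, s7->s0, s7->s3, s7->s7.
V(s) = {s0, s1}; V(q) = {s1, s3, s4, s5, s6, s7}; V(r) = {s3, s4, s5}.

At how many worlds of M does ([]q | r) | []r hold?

5

Recall that []ψ holds at a world iff ψ holds at every accessible world, and <>ψ holds iff ψ holds at some accessible world.
Let φ = ([]q | r) | []r. Evaluate φ at each world:
  s0 (successors {s0, s1, s5, s6, s7}): φ is false.
  s1 (successors {s5}): φ is true.
  s2 (successors {s2, s6, s7}): φ is false.
  s3 (successors {s0, s1, s2, s3, s4, s5, s6, s7}): φ is true.
  s4 (successors {s0, s1}): φ is true.
  s5 (successors {s0, s5, s7}): φ is true.
  s6 (successors {s7}): φ is true.
  s7 (successors {s0, s3, s7}): φ is false.
For instance, at s4:
  At s4: []q | r is true, []r is false, so ([]q | r) | []r is true.
    At s4: []q is false, r is true, so []q | r is true.
      At s4: []q requires q at every successor {s0, s1}.
        q fails at s0, so []q is false at s4.
    At s4: []r requires r at every successor {s0, s1}.
      r fails at s0, so []r is false at s4.
Satisfying worlds: {s1, s3, s4, s5, s6}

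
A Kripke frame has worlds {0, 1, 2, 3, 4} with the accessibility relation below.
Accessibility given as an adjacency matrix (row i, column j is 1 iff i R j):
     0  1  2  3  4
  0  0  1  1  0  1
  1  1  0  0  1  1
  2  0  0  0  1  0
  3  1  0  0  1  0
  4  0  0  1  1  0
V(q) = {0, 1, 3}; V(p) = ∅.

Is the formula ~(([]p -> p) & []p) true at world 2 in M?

At 2: ([]p -> p) & []p is false, so ~(([]p -> p) & []p) is true.
  At 2: []p -> p is true, []p is false, so ([]p -> p) & []p is false.
    At 2: []p is false, p is false, so []p -> p is true.
      At 2: []p requires p at every successor {3}.
        p fails at 3, so []p is false at 2.
    At 2: []p requires p at every successor {3}.
      p fails at 3, so []p is false at 2.

Yes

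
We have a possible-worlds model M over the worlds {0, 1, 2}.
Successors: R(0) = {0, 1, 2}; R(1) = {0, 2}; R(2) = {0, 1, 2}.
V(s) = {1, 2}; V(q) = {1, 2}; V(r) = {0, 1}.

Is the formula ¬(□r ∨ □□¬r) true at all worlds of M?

Yes

Let φ = ¬(□r ∨ □□¬r). Evaluate φ at each world:
  0 (successors {0, 1, 2}): φ is true.
  1 (successors {0, 2}): φ is true.
  2 (successors {0, 1, 2}): φ is true.
For instance, at 0:
  At 0: □r ∨ □□¬r is false, so ¬(□r ∨ □□¬r) is true.
    At 0: □r is false, □□¬r is false, so □r ∨ □□¬r is false.
      At 0: □r requires r at every successor {0, 1, 2}.
        r fails at 2, so □r is false at 0.
      At 0: □□¬r requires □¬r at every successor {0, 1, 2}.
        □¬r fails at 0, so □□¬r is false at 0.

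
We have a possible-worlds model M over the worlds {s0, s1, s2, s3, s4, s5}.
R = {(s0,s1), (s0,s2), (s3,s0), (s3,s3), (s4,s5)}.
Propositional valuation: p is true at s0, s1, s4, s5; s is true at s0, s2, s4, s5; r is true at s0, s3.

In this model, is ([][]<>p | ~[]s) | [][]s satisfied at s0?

At s0: [][]<>p | ~[]s is true, [][]s is true, so ([][]<>p | ~[]s) | [][]s is true.
  At s0: [][]<>p is true, ~[]s is true, so [][]<>p | ~[]s is true.
    At s0: [][]<>p requires []<>p at every successor {s1, s2}.
      At s1: []<>p is true.
      At s2: []<>p is true.
    So [][]<>p is true at s0.
    At s0: []s is false, so ~[]s is true.
      At s0: []s requires s at every successor {s1, s2}.
        s fails at s1, so []s is false at s0.
  At s0: [][]s requires []s at every successor {s1, s2}.
      At s1: no accessible worlds, so []s holds vacuously.
      At s2: no accessible worlds, so []s holds vacuously.
  So [][]s is true at s0.

Yes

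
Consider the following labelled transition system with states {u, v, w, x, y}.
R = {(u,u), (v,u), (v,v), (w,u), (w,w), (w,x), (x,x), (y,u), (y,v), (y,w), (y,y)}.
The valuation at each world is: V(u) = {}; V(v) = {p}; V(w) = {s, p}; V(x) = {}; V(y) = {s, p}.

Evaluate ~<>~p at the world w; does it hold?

No

At w: <>~p is true, so ~<>~p is false.
  At w: <>~p requires ~p at some successor in {u, w, x}.
    ~p holds at u, so <>~p is true at w.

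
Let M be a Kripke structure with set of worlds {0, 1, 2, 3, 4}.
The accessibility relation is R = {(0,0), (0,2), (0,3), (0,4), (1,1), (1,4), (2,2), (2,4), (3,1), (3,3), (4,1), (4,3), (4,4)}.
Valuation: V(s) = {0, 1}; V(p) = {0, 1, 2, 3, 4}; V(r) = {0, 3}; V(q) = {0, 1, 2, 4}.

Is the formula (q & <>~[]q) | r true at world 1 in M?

Yes

At 1: q & <>~[]q is true, r is false, so (q & <>~[]q) | r is true.
  At 1: q is true, <>~[]q is true, so q & <>~[]q is true.
    At 1: <>~[]q requires ~[]q at some successor in {1, 4}.
      ~[]q holds at 4, so <>~[]q is true at 1.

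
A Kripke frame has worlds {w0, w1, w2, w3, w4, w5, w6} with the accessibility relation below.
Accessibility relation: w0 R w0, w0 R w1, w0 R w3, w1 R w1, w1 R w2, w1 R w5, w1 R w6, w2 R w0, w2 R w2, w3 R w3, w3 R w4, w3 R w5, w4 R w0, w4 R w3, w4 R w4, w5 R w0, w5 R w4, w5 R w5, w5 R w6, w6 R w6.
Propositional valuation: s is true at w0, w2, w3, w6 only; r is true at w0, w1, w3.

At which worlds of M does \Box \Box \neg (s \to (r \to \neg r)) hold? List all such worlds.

Recall that \Box ψ holds at a world iff ψ holds at every accessible world, and \Diamond ψ holds iff ψ holds at some accessible world.
Let φ = \Box \Box \neg (s \to (r \to \neg r)). Evaluate φ at each world:
  w0 (successors {w0, w1, w3}): φ is false.
  w1 (successors {w1, w2, w5, w6}): φ is false.
  w2 (successors {w0, w2}): φ is false.
  w3 (successors {w3, w4, w5}): φ is false.
  w4 (successors {w0, w3, w4}): φ is false.
  w5 (successors {w0, w4, w5, w6}): φ is false.
  w6 (successors {w6}): φ is false.
For instance, at w0:
  At w0: \Box \Box \neg (s \to (r \to \neg r)) requires \Box \neg (s \to (r \to \neg r)) at every successor {w0, w1, w3}.
    \Box \neg (s \to (r \to \neg r)) fails at w0, so \Box \Box \neg (s \to (r \to \neg r)) is false at w0.
      At w0: \Box \neg (s \to (r \to \neg r)) requires \neg (s \to (r \to \neg r)) at every successor {w0, w1, w3}.
        \neg (s \to (r \to \neg r)) fails at w1, so \Box \neg (s \to (r \to \neg r)) is false at w0.
Satisfying worlds: none.

none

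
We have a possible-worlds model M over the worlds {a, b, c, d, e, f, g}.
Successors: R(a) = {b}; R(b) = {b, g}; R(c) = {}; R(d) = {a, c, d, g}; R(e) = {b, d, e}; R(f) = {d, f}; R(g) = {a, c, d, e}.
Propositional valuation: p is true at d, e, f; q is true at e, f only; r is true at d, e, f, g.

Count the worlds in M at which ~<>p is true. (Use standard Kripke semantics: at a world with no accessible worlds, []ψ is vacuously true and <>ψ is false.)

3

Let φ = ~<>p. Evaluate φ at each world:
  a (successors {b}): φ is true.
  b (successors {b, g}): φ is true.
  c (successors ∅): φ is true.
  d (successors {a, c, d, g}): φ is false.
  e (successors {b, d, e}): φ is false.
  f (successors {d, f}): φ is false.
  g (successors {a, c, d, e}): φ is false.
For instance, at e:
  At e: <>p is true, so ~<>p is false.
    At e: <>p requires p at some successor in {b, d, e}.
      p holds at d, so <>p is true at e.
Satisfying worlds: {a, b, c}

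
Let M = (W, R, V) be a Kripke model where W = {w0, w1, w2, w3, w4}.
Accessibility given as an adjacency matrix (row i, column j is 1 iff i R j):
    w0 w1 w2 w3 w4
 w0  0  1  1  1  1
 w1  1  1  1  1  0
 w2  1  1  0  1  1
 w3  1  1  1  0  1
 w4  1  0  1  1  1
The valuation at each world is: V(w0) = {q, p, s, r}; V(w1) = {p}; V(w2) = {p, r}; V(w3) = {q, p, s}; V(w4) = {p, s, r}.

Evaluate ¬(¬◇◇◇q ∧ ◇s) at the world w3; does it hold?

At w3: ¬◇◇◇q ∧ ◇s is false, so ¬(¬◇◇◇q ∧ ◇s) is true.
  At w3: ¬◇◇◇q is false, ◇s is true, so ¬◇◇◇q ∧ ◇s is false.
    At w3: ◇◇◇q is true, so ¬◇◇◇q is false.
      At w3: ◇◇◇q requires ◇◇q at some successor in {w0, w1, w2, w4}.
        ◇◇q holds at w0, so ◇◇◇q is true at w3.
    At w3: ◇s requires s at some successor in {w0, w1, w2, w4}.
      s holds at w0, so ◇s is true at w3.

Yes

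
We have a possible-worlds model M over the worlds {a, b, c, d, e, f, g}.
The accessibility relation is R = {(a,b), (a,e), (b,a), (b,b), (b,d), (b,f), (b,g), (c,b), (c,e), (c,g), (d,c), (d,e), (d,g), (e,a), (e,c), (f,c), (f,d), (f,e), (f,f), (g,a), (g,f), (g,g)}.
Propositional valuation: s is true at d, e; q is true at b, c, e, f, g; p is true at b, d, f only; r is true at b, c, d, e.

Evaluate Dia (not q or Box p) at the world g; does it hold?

Yes

Recall that Box ψ holds at a world iff ψ holds at every accessible world, and Dia ψ holds iff ψ holds at some accessible world.
At g: Dia (not q or Box p) requires not q or Box p at some successor in {a, f, g}.
  not q or Box p holds at a, so Dia (not q or Box p) is true at g.
    At a: not q is true, Box p is false, so not q or Box p is true.
      At a: Box p requires p at every successor {b, e}.
        p fails at e, so Box p is false at a.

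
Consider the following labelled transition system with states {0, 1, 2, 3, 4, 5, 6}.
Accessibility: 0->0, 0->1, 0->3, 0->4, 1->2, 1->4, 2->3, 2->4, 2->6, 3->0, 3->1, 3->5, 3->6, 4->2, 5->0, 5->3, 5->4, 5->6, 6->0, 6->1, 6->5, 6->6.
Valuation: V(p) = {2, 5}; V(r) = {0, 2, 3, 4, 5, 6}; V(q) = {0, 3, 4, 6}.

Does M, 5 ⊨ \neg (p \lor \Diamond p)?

No

At 5: p \lor \Diamond p is true, so \neg (p \lor \Diamond p) is false.
  At 5: p is true, \Diamond p is false, so p \lor \Diamond p is true.
    At 5: \Diamond p requires p at some successor in {0, 3, 4, 6}.
      At 0: p is false.
      At 3: p is false.
      At 4: p is false.
      At 6: p is false.
    So \Diamond p is false at 5.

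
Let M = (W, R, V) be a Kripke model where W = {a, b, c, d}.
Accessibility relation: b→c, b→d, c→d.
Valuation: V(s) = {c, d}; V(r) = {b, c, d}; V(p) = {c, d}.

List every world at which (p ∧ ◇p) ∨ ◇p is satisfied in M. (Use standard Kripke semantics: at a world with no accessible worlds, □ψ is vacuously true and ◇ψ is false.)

Let φ = (p ∧ ◇p) ∨ ◇p. Evaluate φ at each world:
  a (successors ∅): φ is false.
  b (successors {c, d}): φ is true.
  c (successors {d}): φ is true.
  d (successors ∅): φ is false.
For instance, at c:
  At c: p ∧ ◇p is true, ◇p is true, so (p ∧ ◇p) ∨ ◇p is true.
    At c: p is true, ◇p is true, so p ∧ ◇p is true.
      At c: ◇p requires p at some successor in {d}.
        p holds at d, so ◇p is true at c.
    At c: ◇p requires p at some successor in {d}.
      p holds at d, so ◇p is true at c.
Satisfying worlds: {b, c}

b, c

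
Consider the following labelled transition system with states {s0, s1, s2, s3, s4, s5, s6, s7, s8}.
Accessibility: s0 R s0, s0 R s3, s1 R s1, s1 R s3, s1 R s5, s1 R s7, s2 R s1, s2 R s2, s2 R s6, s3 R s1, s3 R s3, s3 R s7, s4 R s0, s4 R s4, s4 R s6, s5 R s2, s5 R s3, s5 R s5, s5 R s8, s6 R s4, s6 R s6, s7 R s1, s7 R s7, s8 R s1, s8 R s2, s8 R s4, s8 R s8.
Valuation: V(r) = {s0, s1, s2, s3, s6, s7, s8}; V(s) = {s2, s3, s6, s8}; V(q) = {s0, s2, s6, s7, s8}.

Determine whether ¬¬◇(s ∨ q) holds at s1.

Yes

At s1: ¬◇(s ∨ q) is false, so ¬¬◇(s ∨ q) is true.
  At s1: ◇(s ∨ q) is true, so ¬◇(s ∨ q) is false.
    At s1: ◇(s ∨ q) requires s ∨ q at some successor in {s1, s3, s5, s7}.
      s ∨ q holds at s3, so ◇(s ∨ q) is true at s1.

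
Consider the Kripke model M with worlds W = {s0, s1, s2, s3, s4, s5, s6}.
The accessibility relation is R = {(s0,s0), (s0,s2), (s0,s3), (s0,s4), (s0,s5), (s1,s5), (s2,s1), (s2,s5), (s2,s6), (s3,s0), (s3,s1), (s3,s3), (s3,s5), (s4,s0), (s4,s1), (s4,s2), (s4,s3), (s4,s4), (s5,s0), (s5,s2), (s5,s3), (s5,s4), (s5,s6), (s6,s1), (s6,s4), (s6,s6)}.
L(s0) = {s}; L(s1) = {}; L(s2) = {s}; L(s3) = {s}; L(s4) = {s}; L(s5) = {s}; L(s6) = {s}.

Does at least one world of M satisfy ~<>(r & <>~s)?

Yes

Let φ = ~<>(r & <>~s). Evaluate φ at each world:
  s0 (successors {s0, s2, s3, s4, s5}): φ is true.
  s1 (successors {s5}): φ is true.
  s2 (successors {s1, s5, s6}): φ is true.
  s3 (successors {s0, s1, s3, s5}): φ is true.
  s4 (successors {s0, s1, s2, s3, s4}): φ is true.
  s5 (successors {s0, s2, s3, s4, s6}): φ is true.
  s6 (successors {s1, s4, s6}): φ is true.
Detail at s0 (witness):
  At s0: <>(r & <>~s) is false, so ~<>(r & <>~s) is true.
    At s0: <>(r & <>~s) requires r & <>~s at some successor in {s0, s2, s3, s4, s5}.
      At s0: r & <>~s is false.
      At s2: r & <>~s is false.
      At s3: r & <>~s is false.
      At s4: r & <>~s is false.
      At s5: r & <>~s is false.
    So <>(r & <>~s) is false at s0.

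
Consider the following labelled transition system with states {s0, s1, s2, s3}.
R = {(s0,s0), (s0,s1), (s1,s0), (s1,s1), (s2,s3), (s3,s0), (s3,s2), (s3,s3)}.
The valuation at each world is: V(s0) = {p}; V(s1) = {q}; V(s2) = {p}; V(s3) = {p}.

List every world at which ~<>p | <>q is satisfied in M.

Recall that <>ψ holds at a world iff ψ holds at some accessible world.
Let φ = ~<>p | <>q. Evaluate φ at each world:
  s0 (successors {s0, s1}): φ is true.
  s1 (successors {s0, s1}): φ is true.
  s2 (successors {s3}): φ is false.
  s3 (successors {s0, s2, s3}): φ is false.
For instance, at s1:
  At s1: ~<>p is false, <>q is true, so ~<>p | <>q is true.
    At s1: <>p is true, so ~<>p is false.
      At s1: <>p requires p at some successor in {s0, s1}.
        p holds at s0, so <>p is true at s1.
    At s1: <>q requires q at some successor in {s0, s1}.
      q holds at s1, so <>q is true at s1.
Satisfying worlds: {s0, s1}

s0, s1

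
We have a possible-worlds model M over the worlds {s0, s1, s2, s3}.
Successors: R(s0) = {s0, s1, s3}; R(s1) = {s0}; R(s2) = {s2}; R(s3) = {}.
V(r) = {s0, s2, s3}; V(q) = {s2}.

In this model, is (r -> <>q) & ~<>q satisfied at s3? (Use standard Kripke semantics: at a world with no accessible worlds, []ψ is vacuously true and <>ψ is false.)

At s3: r -> <>q is false, ~<>q is true, so (r -> <>q) & ~<>q is false.
  At s3: r is true, <>q is false, so r -> <>q is false.
    At s3: no accessible worlds, so <>q is false.
  At s3: <>q is false, so ~<>q is true.
    At s3: no accessible worlds, so <>q is false.

No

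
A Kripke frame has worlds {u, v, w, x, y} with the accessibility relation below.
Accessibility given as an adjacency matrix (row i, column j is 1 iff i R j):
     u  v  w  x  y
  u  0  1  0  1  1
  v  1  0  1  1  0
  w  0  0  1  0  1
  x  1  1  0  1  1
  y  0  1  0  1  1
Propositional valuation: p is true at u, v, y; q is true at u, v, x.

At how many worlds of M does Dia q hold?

Recall that Dia ψ holds at a world iff ψ holds at some accessible world.
Let φ = Dia q. Evaluate φ at each world:
  u (successors {v, x, y}): φ is true.
  v (successors {u, w, x}): φ is true.
  w (successors {w, y}): φ is false.
  x (successors {u, v, x, y}): φ is true.
  y (successors {v, x, y}): φ is true.
For instance, at u:
  At u: Dia q requires q at some successor in {v, x, y}.
    q holds at v, so Dia q is true at u.
Satisfying worlds: {u, v, x, y}

4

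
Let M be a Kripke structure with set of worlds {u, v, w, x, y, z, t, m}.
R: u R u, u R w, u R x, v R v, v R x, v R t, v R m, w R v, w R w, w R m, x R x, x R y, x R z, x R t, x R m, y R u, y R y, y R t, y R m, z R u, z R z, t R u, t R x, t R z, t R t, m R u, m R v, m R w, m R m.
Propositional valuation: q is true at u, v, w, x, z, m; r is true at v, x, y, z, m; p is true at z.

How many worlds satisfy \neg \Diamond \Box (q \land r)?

Let φ = \neg \Diamond \Box (q \land r). Evaluate φ at each world:
  u (successors {u, w, x}): φ is true.
  v (successors {v, x, t, m}): φ is true.
  w (successors {v, w, m}): φ is true.
  x (successors {x, y, z, t, m}): φ is true.
  y (successors {u, y, t, m}): φ is true.
  z (successors {u, z}): φ is true.
  t (successors {u, x, z, t}): φ is true.
  m (successors {u, v, w, m}): φ is true.
For instance, at t:
  At t: \Diamond \Box (q \land r) is false, so \neg \Diamond \Box (q \land r) is true.
    At t: \Diamond \Box (q \land r) requires \Box (q \land r) at some successor in {u, x, z, t}.
      At u: \Box (q \land r) is false.
      At x: \Box (q \land r) is false.
      At z: \Box (q \land r) is false.
      At t: \Box (q \land r) is false.
    So \Diamond \Box (q \land r) is false at t.
Satisfying worlds: {u, v, w, x, y, z, t, m}

8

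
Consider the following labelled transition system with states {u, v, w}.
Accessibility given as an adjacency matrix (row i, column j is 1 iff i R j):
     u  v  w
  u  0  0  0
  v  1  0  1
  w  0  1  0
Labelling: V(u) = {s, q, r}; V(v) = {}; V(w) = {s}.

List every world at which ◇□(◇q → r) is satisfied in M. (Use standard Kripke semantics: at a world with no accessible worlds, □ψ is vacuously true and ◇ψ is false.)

Let φ = ◇□(◇q → r). Evaluate φ at each world:
  u (successors ∅): φ is false.
  v (successors {u, w}): φ is true.
  w (successors {v}): φ is true.
For instance, at v:
  At v: ◇□(◇q → r) requires □(◇q → r) at some successor in {u, w}.
    □(◇q → r) holds at u, so ◇□(◇q → r) is true at v.
      At u: no accessible worlds, so □(◇q → r) holds vacuously.
Satisfying worlds: {v, w}

v, w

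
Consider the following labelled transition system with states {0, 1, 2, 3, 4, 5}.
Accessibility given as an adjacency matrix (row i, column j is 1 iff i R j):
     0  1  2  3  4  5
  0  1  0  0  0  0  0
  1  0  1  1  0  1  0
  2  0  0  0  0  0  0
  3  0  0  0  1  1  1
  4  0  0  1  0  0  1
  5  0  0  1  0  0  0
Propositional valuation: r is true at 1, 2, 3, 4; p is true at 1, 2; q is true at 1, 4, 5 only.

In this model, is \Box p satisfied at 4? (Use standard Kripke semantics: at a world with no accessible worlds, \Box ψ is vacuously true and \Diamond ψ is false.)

No

Recall that \Box ψ holds at a world iff ψ holds at every accessible world, and \Diamond ψ holds iff ψ holds at some accessible world.
At 4: \Box p requires p at every successor {2, 5}.
  p fails at 5, so \Box p is false at 4.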